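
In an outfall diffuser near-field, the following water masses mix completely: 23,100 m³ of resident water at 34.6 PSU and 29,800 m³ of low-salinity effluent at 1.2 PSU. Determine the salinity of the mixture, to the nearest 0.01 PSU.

15.78 PSU

Total salt / total volume:
salt = 23,100×34.6 + 29,800×1.2 = 799,260 + 35,760 = 835,020
volume = 23,100 + 29,800 = 52,900 m³
S = 835,020 / 52,900 = 15.7849 PSU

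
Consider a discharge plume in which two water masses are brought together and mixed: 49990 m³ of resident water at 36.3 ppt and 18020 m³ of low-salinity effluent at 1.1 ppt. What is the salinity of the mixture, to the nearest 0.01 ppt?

Salt balance:
salt = 49,990×36.3 + 18,020×1.1 = 1,814,637 + 19,822 = 1,834,459
volume = 49,990 + 18,020 = 68,010 m³
S = 1,834,459 / 68,010 = 26.9734 ppt

26.97 ppt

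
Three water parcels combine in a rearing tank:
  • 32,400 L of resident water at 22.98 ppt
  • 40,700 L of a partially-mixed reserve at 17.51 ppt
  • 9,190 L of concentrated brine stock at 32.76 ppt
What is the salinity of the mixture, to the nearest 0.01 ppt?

21.37 ppt

Total salt / total volume:
salt = 32,400×22.98 + 40,700×17.51 + 9,190×32.76 = 744,552 + 712,657 + 301,064.4 = 1,758,273.4
volume = 32,400 + 40,700 + 9,190 = 82,290 L
S = 1,758,273.4 / 82,290 = 21.3668 ppt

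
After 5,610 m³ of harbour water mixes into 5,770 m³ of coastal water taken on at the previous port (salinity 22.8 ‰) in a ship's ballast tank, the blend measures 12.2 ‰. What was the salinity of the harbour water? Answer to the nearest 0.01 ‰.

Salt balance: 5,770×22.8 + 5,610×S = 11,380×12.2
131,556 + 5,610·S = 138,836
S = (138,836 − 131,556) / 5,610 = 1.2977 ‰

1.30 ‰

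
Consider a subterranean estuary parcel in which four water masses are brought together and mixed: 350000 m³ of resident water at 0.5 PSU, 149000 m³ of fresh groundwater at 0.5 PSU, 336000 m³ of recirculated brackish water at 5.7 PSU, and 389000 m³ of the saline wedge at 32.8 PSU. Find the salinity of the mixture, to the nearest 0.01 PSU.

12.19 PSU

By conservation of dissolved salt,
salt = 350,000×0.5 + 149,000×0.5 + 336,000×5.7 + 389,000×32.8 = 175,000 + 74,500 + 1,915,200 + 12,759,200 = 14,923,900
volume = 350,000 + 149,000 + 336,000 + 389,000 = 1,224,000 m³
S = 14,923,900 / 1,224,000 = 12.1927 PSU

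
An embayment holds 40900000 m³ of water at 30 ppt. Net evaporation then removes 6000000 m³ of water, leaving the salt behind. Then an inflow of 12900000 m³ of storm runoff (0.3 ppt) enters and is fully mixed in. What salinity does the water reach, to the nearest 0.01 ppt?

25.75 ppt

After evaporation: salt = 40,900,000×30 = 1,227,000,000; volume = 40,900,000 − 6,000,000 = 34,900,000 m³
After mixing: salt = 1,227,000,000 + 12,900,000×0.3 = 1,230,870,000; volume = 34,900,000 + 12,900,000 = 47,800,000 m³
S = 1,230,870,000 / 47,800,000 = 25.7504 ppt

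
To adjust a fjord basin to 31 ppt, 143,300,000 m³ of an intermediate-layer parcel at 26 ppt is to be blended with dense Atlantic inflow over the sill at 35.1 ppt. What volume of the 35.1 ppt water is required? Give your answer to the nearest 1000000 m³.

175000000 m³

Salt balance: 143,300,000×26 + V×35.1 = (143,300,000+V)×31
3,725,800,000 + 35.1V = 4,442,300,000 + 31V
716,500,000 = 4.1V
V = 174,756,097.56 m³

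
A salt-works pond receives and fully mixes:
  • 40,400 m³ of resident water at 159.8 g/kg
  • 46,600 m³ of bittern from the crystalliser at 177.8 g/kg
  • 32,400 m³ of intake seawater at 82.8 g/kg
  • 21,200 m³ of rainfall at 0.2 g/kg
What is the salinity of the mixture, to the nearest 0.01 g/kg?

Mass of salt is conserved:
salt = 40,400×159.8 + 46,600×177.8 + 32,400×82.8 + 21,200×0.2 = 6,455,920 + 8,285,480 + 2,682,720 + 4,240 = 17,428,360
volume = 40,400 + 46,600 + 32,400 + 21,200 = 140,600 m³
S = 17,428,360 / 140,600 = 123.957 g/kg

123.96 g/kg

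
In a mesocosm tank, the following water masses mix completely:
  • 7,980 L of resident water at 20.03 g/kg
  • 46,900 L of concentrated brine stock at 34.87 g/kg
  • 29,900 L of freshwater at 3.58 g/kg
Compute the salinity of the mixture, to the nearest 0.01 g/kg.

22.44 g/kg

Salt balance:
salt = 7,980×20.03 + 46,900×34.87 + 29,900×3.58 = 159,839.4 + 1,635,403 + 107,042 = 1,902,284.4
volume = 7,980 + 46,900 + 29,900 = 84,780 L
S = 1,902,284.4 / 84,780 = 22.4379 g/kg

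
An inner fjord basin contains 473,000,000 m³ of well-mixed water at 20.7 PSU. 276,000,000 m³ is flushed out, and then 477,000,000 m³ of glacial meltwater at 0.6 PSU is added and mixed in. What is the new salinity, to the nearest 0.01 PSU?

6.47 PSU

Remaining after removal: 197,000,000 m³ at 20.7 PSU (salt = 4,077,900,000)
After addition: salt = 4,077,900,000 + 477,000,000×0.6 = 4,364,100,000; volume = 674,000,000 m³
S = 4,364,100,000 / 674,000,000 = 6.4749 PSU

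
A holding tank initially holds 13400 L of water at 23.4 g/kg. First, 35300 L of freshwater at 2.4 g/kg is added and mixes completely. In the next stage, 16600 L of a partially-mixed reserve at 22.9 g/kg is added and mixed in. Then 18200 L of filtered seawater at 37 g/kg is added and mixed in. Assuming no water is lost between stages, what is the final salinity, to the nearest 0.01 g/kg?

17.39 g/kg

Conserving salt mass:
Initial salt = 13,400×23.4 = 313,560
After stage 1: salt = 313,560 + 35,300×2.4 = 398,280; volume = 48,700 L; S = 8.178 g/kg
After stage 2: salt = 398,280 + 16,600×22.9 = 778,420; volume = 65,300 L; S = 11.921 g/kg
After stage 3: salt = 778,420 + 18,200×37 = 1,451,820; volume = 83,500 L
S = 1,451,820 / 83,500 = 17.3871 g/kg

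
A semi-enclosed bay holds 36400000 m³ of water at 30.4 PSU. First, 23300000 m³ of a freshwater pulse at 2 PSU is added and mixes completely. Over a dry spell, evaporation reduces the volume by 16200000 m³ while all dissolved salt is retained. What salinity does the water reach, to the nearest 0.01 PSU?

After mixing: salt = 36,400,000×30.4 + 23,300,000×2 = 1,153,160,000; volume = 59,700,000 m³
After evaporation: salt unchanged = 1,153,160,000; volume = 59,700,000 − 16,200,000 = 43,500,000 m³
S = 1,153,160,000 / 43,500,000 = 26.5094 PSU

26.51 PSU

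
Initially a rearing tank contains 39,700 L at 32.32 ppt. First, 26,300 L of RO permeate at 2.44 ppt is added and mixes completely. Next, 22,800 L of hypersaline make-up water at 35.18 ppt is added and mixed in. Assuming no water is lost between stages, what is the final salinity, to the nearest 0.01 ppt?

Conserving salt mass:
Initial salt = 39,700×32.32 = 1,283,104
After stage 1: salt = 1,283,104 + 26,300×2.44 = 1,347,276; volume = 66,000 L; S = 20.413 ppt
After stage 2: salt = 1,347,276 + 22,800×35.18 = 2,149,380; volume = 88,800 L
S = 2,149,380 / 88,800 = 24.2047 ppt

24.20 ppt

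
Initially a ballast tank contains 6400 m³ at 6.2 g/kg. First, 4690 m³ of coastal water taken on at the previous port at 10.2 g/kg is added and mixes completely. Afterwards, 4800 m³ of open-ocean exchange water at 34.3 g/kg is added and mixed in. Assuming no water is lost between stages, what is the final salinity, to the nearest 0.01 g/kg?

Total salt / total volume:
Initial salt = 6,400×6.2 = 39,680
After stage 1: salt = 39,680 + 4,690×10.2 = 87,518; volume = 11,090 m³; S = 7.892 g/kg
After stage 2: salt = 87,518 + 4,800×34.3 = 252,158; volume = 15,890 m³
S = 252,158 / 15,890 = 15.869 g/kg

15.87 g/kg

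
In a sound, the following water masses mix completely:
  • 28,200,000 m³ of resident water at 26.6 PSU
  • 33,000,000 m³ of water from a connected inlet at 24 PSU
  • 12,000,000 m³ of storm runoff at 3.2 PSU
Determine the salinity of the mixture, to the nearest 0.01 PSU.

Weighted by volume,
salt = 28,200,000×26.6 + 33,000,000×24 + 12,000,000×3.2 = 750,120,000 + 792,000,000 + 38,400,000 = 1,580,520,000
volume = 28,200,000 + 33,000,000 + 12,000,000 = 73,200,000 m³
S = 1,580,520,000 / 73,200,000 = 21.5918 PSU

21.59 PSU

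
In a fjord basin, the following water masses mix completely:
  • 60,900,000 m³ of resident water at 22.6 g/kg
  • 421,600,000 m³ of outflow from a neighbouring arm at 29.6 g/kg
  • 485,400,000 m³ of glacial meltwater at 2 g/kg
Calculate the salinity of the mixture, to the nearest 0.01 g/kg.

15.32 g/kg

Total salt / total volume:
salt = 60,900,000×22.6 + 421,600,000×29.6 + 485,400,000×2 = 1,376,340,000 + 12,479,360,000 + 970,800,000 = 14,826,500,000
volume = 60,900,000 + 421,600,000 + 485,400,000 = 967,900,000 m³
S = 14,826,500,000 / 967,900,000 = 15.3182 g/kg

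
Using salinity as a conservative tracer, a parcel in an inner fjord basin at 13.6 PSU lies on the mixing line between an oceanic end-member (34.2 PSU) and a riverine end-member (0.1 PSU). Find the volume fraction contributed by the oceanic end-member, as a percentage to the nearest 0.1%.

Let g be the oceanic fraction. Salt balance per unit volume:
g×34.2 + (1−g)×0.1 = 13.6
g = (13.6 − 0.1) / (34.2 − 0.1) = 13.5/34.1 = 0.3959

39.6%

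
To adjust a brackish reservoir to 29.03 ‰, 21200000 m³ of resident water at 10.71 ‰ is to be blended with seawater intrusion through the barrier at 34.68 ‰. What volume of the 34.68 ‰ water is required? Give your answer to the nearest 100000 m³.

Salt balance: 21,200,000×10.71 + V×34.68 = (21,200,000+V)×29.03
227,052,000 + 34.68V = 615,436,000 + 29.03V
388,384,000 = 5.65V
V = 68,740,530.97 m³

68700000 m³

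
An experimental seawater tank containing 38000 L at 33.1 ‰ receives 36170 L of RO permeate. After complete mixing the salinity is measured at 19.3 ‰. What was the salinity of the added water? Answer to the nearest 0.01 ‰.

Salt balance: 38,000×33.1 + 36,170×S = 74,170×19.3
1,257,800 + 36,170·S = 1,431,481
S = (1,431,481 − 1,257,800) / 36,170 = 4.8018 ‰

4.80 ‰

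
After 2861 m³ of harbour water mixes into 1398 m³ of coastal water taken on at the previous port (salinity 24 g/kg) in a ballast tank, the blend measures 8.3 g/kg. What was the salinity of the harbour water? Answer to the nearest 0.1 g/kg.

0.6 g/kg

Salt balance: 1,398×24 + 2,861×S = 4,259×8.3
33,552 + 2,861·S = 35,349.7
S = (35,349.7 − 33,552) / 2,861 = 0.6283 g/kg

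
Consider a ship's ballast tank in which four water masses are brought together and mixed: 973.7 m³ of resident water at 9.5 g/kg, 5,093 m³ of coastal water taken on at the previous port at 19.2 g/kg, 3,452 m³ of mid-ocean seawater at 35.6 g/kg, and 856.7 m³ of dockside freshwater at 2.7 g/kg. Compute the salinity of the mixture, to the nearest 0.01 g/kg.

22.38 g/kg

By conservation of dissolved salt,
salt = 973.7×9.5 + 5,093×19.2 + 3,452×35.6 + 856.7×2.7 = 9,250.15 + 97,785.6 + 122,891.2 + 2,313.09 = 232,240.04
volume = 973.7 + 5,093 + 3,452 + 856.7 = 10,375.4 m³
S = 232,240.04 / 10,375.4 = 22.3837 g/kg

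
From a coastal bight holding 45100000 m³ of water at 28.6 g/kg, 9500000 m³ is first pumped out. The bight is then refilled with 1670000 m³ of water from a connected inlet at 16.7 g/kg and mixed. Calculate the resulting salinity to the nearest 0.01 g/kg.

28.07 g/kg

Remaining after removal: 35,600,000 m³ at 28.6 g/kg (salt = 1,018,160,000)
After addition: salt = 1,018,160,000 + 1,670,000×16.7 = 1,046,049,000; volume = 37,270,000 m³
S = 1,046,049,000 / 37,270,000 = 28.0668 g/kg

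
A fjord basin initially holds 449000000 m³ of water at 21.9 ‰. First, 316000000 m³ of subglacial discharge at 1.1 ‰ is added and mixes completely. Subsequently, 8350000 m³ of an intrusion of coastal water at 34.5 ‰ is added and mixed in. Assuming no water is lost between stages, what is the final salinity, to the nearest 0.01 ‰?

13.54 ‰

Salt balance:
Initial salt = 449,000,000×21.9 = 9,833,100,000
After stage 1: salt = 9,833,100,000 + 316,000,000×1.1 = 10,180,700,000; volume = 765,000,000 m³; S = 13.308 ‰
After stage 2: salt = 10,180,700,000 + 8,350,000×34.5 = 10,468,775,000; volume = 773,350,000 m³
S = 10,468,775,000 / 773,350,000 = 13.5369 ‰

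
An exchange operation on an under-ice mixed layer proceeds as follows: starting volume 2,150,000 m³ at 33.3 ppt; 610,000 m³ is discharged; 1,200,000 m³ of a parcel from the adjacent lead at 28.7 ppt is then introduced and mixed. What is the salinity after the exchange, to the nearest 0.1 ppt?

Remaining after removal: 1,540,000 m³ at 33.3 ppt (salt = 51,282,000)
After addition: salt = 51,282,000 + 1,200,000×28.7 = 85,722,000; volume = 2,740,000 m³
S = 85,722,000 / 2,740,000 = 31.2854 ppt

31.3 ppt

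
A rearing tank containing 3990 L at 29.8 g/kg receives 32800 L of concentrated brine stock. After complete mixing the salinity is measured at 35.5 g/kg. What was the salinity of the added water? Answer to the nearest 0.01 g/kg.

Salt balance: 3,990×29.8 + 32,800×S = 36,790×35.5
118,902 + 32,800·S = 1,306,045
S = (1,306,045 − 118,902) / 32,800 = 36.1934 g/kg

36.19 g/kg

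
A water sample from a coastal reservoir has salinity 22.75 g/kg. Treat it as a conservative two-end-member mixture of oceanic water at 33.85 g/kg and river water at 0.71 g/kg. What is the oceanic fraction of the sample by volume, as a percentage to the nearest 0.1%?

Let g be the oceanic fraction. Salt balance per unit volume:
g×33.85 + (1−g)×0.71 = 22.75
g = (22.75 − 0.71) / (33.85 − 0.71) = 22.04/33.14 = 0.6651

66.5%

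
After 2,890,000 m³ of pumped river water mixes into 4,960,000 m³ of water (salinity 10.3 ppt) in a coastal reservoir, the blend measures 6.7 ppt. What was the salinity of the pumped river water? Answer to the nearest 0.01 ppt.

0.52 ppt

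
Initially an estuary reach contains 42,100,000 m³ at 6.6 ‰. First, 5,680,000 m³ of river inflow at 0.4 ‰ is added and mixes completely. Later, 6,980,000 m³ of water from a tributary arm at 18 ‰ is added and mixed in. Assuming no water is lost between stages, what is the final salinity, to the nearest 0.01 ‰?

Conserving salt mass:
Initial salt = 42,100,000×6.6 = 277,860,000
After stage 1: salt = 277,860,000 + 5,680,000×0.4 = 280,132,000; volume = 47,780,000 m³; S = 5.863 ‰
After stage 2: salt = 280,132,000 + 6,980,000×18 = 405,772,000; volume = 54,760,000 m³
S = 405,772,000 / 54,760,000 = 7.41 ‰

7.41 ‰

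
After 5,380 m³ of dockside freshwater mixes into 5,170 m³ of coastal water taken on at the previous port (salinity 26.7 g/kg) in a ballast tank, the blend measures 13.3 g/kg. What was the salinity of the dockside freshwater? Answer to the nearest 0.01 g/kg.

0.42 g/kg

Salt balance: 5,170×26.7 + 5,380×S = 10,550×13.3
138,039 + 5,380·S = 140,315
S = (140,315 − 138,039) / 5,380 = 0.423 g/kg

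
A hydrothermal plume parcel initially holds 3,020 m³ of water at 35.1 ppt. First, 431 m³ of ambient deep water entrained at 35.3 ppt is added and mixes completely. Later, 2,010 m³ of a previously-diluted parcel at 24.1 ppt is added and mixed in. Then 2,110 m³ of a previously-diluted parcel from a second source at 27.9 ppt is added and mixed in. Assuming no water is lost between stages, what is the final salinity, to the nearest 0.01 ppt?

Total salt / total volume:
Initial salt = 3,020×35.1 = 106,002
After stage 1: salt = 106,002 + 431×35.3 = 121,216.3; volume = 3,451 m³; S = 35.125 ppt
After stage 2: salt = 121,216.3 + 2,010×24.1 = 169,657.3; volume = 5,461 m³; S = 31.067 ppt
After stage 3: salt = 169,657.3 + 2,110×27.9 = 228,526.3; volume = 7,571 m³
S = 228,526.3 / 7,571 = 30.1844 ppt

30.18 ppt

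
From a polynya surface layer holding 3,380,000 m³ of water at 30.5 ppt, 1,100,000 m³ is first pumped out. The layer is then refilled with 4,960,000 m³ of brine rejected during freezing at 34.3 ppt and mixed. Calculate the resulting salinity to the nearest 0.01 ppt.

Remaining after removal: 2,280,000 m³ at 30.5 ppt (salt = 69,540,000)
After addition: salt = 69,540,000 + 4,960,000×34.3 = 239,668,000; volume = 7,240,000 m³
S = 239,668,000 / 7,240,000 = 33.1033 ppt

33.10 ppt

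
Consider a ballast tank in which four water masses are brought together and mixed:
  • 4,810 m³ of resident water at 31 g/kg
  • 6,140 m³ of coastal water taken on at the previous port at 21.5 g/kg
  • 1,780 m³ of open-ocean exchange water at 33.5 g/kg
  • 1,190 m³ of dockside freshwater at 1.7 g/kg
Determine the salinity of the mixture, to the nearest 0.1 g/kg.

By conservation of dissolved salt,
salt = 4,810×31 + 6,140×21.5 + 1,780×33.5 + 1,190×1.7 = 149,110 + 132,010 + 59,630 + 2,023 = 342,773
volume = 4,810 + 6,140 + 1,780 + 1,190 = 13,920 m³
S = 342,773 / 13,920 = 24.624 g/kg

24.6 g/kg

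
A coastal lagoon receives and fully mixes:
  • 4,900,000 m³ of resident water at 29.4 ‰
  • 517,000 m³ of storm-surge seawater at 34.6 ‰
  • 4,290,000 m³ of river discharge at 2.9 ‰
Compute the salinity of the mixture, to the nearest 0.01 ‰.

Salt balance:
salt = 4,900,000×29.4 + 517,000×34.6 + 4,290,000×2.9 = 144,060,000 + 17,888,200 + 12,441,000 = 174,389,200
volume = 4,900,000 + 517,000 + 4,290,000 = 9,707,000 m³
S = 174,389,200 / 9,707,000 = 17.9653 ‰

17.97 ‰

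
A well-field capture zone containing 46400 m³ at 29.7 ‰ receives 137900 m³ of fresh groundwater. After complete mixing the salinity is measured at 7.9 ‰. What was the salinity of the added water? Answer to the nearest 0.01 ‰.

0.56 ‰

Salt balance: 46,400×29.7 + 137,900×S = 184,300×7.9
1,378,080 + 137,900·S = 1,455,970
S = (1,455,970 − 1,378,080) / 137,900 = 0.5648 ‰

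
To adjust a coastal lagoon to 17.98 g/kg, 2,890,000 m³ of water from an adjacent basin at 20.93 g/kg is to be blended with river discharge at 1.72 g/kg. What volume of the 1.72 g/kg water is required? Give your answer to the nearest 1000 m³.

Salt balance: 2,890,000×20.93 + V×1.72 = (2,890,000+V)×17.98
60,487,700 + 1.72V = 51,962,200 + 17.98V
8,525,500 = 16.26V
V = 524,323.49 m³

524000 m³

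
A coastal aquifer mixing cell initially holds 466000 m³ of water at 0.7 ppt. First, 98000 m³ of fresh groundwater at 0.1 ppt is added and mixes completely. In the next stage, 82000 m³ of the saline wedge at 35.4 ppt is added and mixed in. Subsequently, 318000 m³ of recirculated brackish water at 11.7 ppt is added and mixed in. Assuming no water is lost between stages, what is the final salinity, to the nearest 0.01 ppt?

Weighted by volume,
Initial salt = 466,000×0.7 = 326,200
After stage 1: salt = 326,200 + 98,000×0.1 = 336,000; volume = 564,000 m³; S = 0.596 ppt
After stage 2: salt = 336,000 + 82,000×35.4 = 3,238,800; volume = 646,000 m³; S = 5.014 ppt
After stage 3: salt = 3,238,800 + 318,000×11.7 = 6,959,400; volume = 964,000 m³
S = 6,959,400 / 964,000 = 7.2193 ppt

7.22 ppt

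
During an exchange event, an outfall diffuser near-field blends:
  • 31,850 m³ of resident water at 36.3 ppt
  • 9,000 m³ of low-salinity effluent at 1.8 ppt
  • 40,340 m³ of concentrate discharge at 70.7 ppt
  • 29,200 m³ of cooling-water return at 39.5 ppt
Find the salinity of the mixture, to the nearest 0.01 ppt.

Total salt / total volume:
salt = 31,850×36.3 + 9,000×1.8 + 40,340×70.7 + 29,200×39.5 = 1,156,155 + 16,200 + 2,852,038 + 1,153,400 = 5,177,793
volume = 31,850 + 9,000 + 40,340 + 29,200 = 110,390 m³
S = 5,177,793 / 110,390 = 46.9045 ppt

46.90 ppt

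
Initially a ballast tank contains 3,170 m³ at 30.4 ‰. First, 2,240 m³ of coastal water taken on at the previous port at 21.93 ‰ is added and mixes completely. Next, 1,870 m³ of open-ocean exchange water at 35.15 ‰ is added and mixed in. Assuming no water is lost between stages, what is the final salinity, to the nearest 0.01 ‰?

29.01 ‰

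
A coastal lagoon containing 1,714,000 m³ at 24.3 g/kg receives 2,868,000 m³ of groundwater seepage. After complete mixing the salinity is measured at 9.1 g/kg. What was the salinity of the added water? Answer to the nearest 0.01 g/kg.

0.02 g/kg

Salt balance: 1,714,000×24.3 + 2,868,000×S = 4,582,000×9.1
41,650,200 + 2,868,000·S = 41,696,200
S = (41,696,200 − 41,650,200) / 2,868,000 = 0.016 g/kg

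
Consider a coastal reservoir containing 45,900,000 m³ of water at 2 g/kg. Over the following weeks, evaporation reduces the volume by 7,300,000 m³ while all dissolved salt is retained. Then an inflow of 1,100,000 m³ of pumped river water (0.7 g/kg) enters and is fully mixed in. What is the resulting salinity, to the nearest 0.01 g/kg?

2.33 g/kg

After evaporation: salt = 45,900,000×2 = 91,800,000; volume = 45,900,000 − 7,300,000 = 38,600,000 m³
After mixing: salt = 91,800,000 + 1,100,000×0.7 = 92,570,000; volume = 38,600,000 + 1,100,000 = 39,700,000 m³
S = 92,570,000 / 39,700,000 = 2.3317 g/kg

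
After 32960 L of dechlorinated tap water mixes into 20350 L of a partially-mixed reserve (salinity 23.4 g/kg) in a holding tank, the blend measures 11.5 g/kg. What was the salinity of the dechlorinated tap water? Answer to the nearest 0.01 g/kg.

Salt balance: 20,350×23.4 + 32,960×S = 53,310×11.5
476,190 + 32,960·S = 613,065
S = (613,065 − 476,190) / 32,960 = 4.1528 g/kg

4.15 g/kg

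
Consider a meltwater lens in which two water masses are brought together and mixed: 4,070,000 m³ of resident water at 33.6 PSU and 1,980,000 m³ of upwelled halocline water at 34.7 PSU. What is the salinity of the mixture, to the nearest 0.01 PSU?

33.96 PSU

Salt balance:
salt = 4,070,000×33.6 + 1,980,000×34.7 = 136,752,000 + 68,706,000 = 205,458,000
volume = 4,070,000 + 1,980,000 = 6,050,000 m³
S = 205,458,000 / 6,050,000 = 33.96 PSU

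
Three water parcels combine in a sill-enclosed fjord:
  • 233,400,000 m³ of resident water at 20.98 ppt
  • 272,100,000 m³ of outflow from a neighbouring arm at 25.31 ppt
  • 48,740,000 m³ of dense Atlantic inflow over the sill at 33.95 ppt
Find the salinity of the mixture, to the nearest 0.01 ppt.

Conserving salt mass:
salt = 233,400,000×20.98 + 272,100,000×25.31 + 48,740,000×33.95 = 4,896,732,000 + 6,886,851,000 + 1,654,723,000 = 13,438,306,000
volume = 233,400,000 + 272,100,000 + 48,740,000 = 554,240,000 m³
S = 13,438,306,000 / 554,240,000 = 24.2464 ppt

24.25 ppt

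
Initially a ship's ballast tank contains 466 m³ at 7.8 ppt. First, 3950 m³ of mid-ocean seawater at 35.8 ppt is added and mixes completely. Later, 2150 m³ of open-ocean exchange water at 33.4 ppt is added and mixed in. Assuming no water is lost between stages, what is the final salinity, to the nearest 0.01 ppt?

By conservation of dissolved salt,
Initial salt = 466×7.8 = 3,634.8
After stage 1: salt = 3,634.8 + 3,950×35.8 = 145,044.8; volume = 4,416 m³; S = 32.845 ppt
After stage 2: salt = 145,044.8 + 2,150×33.4 = 216,854.8; volume = 6,566 m³
S = 216,854.8 / 6,566 = 33.0269 ppt

33.03 ppt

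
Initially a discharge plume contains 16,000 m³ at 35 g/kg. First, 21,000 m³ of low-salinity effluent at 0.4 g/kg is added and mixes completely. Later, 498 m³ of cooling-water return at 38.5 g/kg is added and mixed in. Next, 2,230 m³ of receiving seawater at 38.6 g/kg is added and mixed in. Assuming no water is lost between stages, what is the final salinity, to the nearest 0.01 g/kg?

Weighted by volume,
Initial salt = 16,000×35 = 560,000
After stage 1: salt = 560,000 + 21,000×0.4 = 568,400; volume = 37,000 m³; S = 15.362 g/kg
After stage 2: salt = 568,400 + 498×38.5 = 587,573; volume = 37,498 m³; S = 15.669 g/kg
After stage 3: salt = 587,573 + 2,230×38.6 = 673,651; volume = 39,728 m³
S = 673,651 / 39,728 = 16.9566 g/kg

16.96 g/kg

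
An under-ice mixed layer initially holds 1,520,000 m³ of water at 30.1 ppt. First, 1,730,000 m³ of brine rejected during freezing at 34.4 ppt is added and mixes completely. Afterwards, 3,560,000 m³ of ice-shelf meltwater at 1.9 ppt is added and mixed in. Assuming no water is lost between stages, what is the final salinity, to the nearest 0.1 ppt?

16.5 ppt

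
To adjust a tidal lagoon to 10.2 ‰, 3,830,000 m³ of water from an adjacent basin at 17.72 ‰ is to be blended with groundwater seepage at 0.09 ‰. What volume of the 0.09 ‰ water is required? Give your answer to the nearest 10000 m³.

2850000 m³

Salt balance: 3,830,000×17.72 + V×0.09 = (3,830,000+V)×10.2
67,867,600 + 0.09V = 39,066,000 + 10.2V
28,801,600 = 10.11V
V = 2,848,822.95 m³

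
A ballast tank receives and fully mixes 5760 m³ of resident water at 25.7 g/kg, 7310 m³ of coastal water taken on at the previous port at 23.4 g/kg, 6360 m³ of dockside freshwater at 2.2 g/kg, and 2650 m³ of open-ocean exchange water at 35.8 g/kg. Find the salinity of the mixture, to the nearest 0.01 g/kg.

Weighted by volume,
salt = 5,760×25.7 + 7,310×23.4 + 6,360×2.2 + 2,650×35.8 = 148,032 + 171,054 + 13,992 + 94,870 = 427,948
volume = 5,760 + 7,310 + 6,360 + 2,650 = 22,080 m³
S = 427,948 / 22,080 = 19.3817 g/kg

19.38 g/kg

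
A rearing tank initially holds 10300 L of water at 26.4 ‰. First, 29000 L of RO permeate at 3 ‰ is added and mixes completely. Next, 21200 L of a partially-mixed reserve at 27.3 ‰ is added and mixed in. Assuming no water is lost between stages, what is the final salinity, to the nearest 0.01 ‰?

Mass of salt is conserved:
Initial salt = 10,300×26.4 = 271,920
After stage 1: salt = 271,920 + 29,000×3 = 358,920; volume = 39,300 L; S = 9.133 ‰
After stage 2: salt = 358,920 + 21,200×27.3 = 937,680; volume = 60,500 L
S = 937,680 / 60,500 = 15.4988 ‰

15.50 ‰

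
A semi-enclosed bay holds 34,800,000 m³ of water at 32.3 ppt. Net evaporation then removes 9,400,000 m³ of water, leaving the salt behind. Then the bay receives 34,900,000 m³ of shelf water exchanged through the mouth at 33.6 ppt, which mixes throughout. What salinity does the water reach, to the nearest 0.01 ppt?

After evaporation: salt = 34,800,000×32.3 = 1,124,040,000; volume = 34,800,000 − 9,400,000 = 25,400,000 m³
After mixing: salt = 1,124,040,000 + 34,900,000×33.6 = 2,296,680,000; volume = 25,400,000 + 34,900,000 = 60,300,000 m³
S = 2,296,680,000 / 60,300,000 = 38.0876 ppt

38.09 ppt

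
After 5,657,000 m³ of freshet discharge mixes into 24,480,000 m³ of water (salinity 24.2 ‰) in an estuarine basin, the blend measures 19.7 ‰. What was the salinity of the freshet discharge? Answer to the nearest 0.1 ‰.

0.2 ‰

Salt balance: 24,480,000×24.2 + 5,657,000×S = 30,137,000×19.7
592,416,000 + 5,657,000·S = 593,698,900
S = (593,698,900 − 592,416,000) / 5,657,000 = 0.2268 ‰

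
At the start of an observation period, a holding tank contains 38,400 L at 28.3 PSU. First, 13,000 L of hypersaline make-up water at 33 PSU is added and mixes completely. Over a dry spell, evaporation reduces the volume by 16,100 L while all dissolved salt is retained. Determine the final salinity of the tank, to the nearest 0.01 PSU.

After mixing: salt = 38,400×28.3 + 13,000×33 = 1,515,720; volume = 51,400 L
After evaporation: salt unchanged = 1,515,720; volume = 51,400 − 16,100 = 35,300 L
S = 1,515,720 / 35,300 = 42.9382 PSU

42.94 PSU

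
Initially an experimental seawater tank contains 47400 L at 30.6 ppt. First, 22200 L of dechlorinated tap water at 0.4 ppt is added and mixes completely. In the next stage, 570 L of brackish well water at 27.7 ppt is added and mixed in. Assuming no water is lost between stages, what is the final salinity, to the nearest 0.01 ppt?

21.02 ppt

Total salt / total volume:
Initial salt = 47,400×30.6 = 1,450,440
After stage 1: salt = 1,450,440 + 22,200×0.4 = 1,459,320; volume = 69,600 L; S = 20.967 ppt
After stage 2: salt = 1,459,320 + 570×27.7 = 1,475,109; volume = 70,170 L
S = 1,475,109 / 70,170 = 21.0219 ppt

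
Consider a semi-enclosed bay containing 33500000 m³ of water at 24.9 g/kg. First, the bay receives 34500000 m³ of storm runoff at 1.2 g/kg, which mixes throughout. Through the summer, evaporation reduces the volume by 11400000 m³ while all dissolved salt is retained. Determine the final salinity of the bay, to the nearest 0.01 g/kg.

After mixing: salt = 33,500,000×24.9 + 34,500,000×1.2 = 875,550,000; volume = 68,000,000 m³
After evaporation: salt unchanged = 875,550,000; volume = 68,000,000 − 11,400,000 = 56,600,000 m³
S = 875,550,000 / 56,600,000 = 15.4691 g/kg

15.47 g/kg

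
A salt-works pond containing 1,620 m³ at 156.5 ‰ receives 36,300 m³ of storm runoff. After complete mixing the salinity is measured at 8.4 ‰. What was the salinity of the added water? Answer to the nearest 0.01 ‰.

1.79 ‰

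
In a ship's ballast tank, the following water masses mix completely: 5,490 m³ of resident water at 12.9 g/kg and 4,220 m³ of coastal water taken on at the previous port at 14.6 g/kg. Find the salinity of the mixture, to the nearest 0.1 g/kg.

13.6 g/kg

By conservation of dissolved salt,
salt = 5,490×12.9 + 4,220×14.6 = 70,821 + 61,612 = 132,433
volume = 5,490 + 4,220 = 9,710 m³
S = 132,433 / 9,710 = 13.639 g/kg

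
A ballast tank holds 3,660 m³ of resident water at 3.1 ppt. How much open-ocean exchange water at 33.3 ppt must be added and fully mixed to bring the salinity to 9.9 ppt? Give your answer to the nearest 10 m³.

Salt balance: 3,660×3.1 + V×33.3 = (3,660+V)×9.9
11,346 + 33.3V = 36,234 + 9.9V
24,888 = 23.4V
V = 1,063.59 m³

1060 m³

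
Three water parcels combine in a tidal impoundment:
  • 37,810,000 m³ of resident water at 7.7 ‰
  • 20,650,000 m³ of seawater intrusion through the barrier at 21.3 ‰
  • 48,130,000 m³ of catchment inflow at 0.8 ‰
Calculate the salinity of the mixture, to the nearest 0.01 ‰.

7.22 ‰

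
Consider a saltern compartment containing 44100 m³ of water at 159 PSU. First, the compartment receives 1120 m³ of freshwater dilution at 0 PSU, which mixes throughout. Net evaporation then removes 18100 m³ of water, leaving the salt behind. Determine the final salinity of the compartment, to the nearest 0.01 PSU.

258.55 PSU

After mixing: salt = 44,100×159 + 1,120×0 = 7,011,900; volume = 45,220 m³
After evaporation: salt unchanged = 7,011,900; volume = 45,220 − 18,100 = 27,120 m³
S = 7,011,900 / 27,120 = 258.5509 PSU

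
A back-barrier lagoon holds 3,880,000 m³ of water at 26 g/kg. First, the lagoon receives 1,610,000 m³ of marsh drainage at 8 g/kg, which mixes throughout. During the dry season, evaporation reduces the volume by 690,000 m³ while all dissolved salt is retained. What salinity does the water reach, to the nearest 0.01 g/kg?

After mixing: salt = 3,880,000×26 + 1,610,000×8 = 113,760,000; volume = 5,490,000 m³
After evaporation: salt unchanged = 113,760,000; volume = 5,490,000 − 690,000 = 4,800,000 m³
S = 113,760,000 / 4,800,000 = 23.7 g/kg

23.70 g/kg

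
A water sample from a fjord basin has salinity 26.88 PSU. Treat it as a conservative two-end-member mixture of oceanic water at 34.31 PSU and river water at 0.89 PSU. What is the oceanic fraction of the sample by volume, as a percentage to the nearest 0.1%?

77.8%

Let g be the oceanic fraction. Salt balance per unit volume:
g×34.31 + (1−g)×0.89 = 26.88
g = (26.88 − 0.89) / (34.31 − 0.89) = 25.99/33.42 = 0.7777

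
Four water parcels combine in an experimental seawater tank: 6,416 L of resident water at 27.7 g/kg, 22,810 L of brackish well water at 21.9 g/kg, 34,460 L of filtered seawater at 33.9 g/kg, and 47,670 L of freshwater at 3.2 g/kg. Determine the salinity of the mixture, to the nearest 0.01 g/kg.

17.94 g/kg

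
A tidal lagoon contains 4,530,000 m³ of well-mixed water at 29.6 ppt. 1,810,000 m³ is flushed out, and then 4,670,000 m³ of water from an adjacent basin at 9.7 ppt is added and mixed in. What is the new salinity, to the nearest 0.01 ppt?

17.02 ppt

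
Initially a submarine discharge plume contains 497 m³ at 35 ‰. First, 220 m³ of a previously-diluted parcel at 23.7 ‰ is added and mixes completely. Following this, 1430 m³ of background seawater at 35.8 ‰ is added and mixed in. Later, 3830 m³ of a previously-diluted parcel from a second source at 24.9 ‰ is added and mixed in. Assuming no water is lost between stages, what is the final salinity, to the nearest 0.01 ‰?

Mass of salt is conserved:
Initial salt = 497×35 = 17,395
After stage 1: salt = 17,395 + 220×23.7 = 22,609; volume = 717 m³; S = 31.533 ‰
After stage 2: salt = 22,609 + 1,430×35.8 = 73,803; volume = 2,147 m³; S = 34.375 ‰
After stage 3: salt = 73,803 + 3,830×24.9 = 169,170; volume = 5,977 m³
S = 169,170 / 5,977 = 28.3035 ‰

28.30 ‰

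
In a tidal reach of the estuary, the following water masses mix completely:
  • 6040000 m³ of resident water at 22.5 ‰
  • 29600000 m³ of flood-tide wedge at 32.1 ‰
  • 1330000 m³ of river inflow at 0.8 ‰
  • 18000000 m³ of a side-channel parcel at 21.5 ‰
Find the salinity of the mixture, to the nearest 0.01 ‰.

Conserving salt mass:
salt = 6,040,000×22.5 + 29,600,000×32.1 + 1,330,000×0.8 + 18,000,000×21.5 = 135,900,000 + 950,160,000 + 1,064,000 + 387,000,000 = 1,474,124,000
volume = 6,040,000 + 29,600,000 + 1,330,000 + 18,000,000 = 54,970,000 m³
S = 1,474,124,000 / 54,970,000 = 26.8169 ‰

26.82 ‰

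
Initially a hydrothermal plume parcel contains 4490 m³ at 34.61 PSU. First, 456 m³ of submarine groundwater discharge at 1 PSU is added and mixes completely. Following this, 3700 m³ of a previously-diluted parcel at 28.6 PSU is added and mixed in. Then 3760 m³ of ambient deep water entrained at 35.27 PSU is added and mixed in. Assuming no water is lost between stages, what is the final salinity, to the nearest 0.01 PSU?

31.78 PSU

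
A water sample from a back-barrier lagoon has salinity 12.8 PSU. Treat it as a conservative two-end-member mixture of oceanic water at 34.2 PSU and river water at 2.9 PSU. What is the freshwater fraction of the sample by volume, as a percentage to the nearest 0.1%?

68.4%

Let f be the freshwater fraction. Salt balance per unit volume:
f×2.9 + (1−f)×34.2 = 12.8
f = (34.2 − 12.8) / (34.2 − 2.9) = 21.4/31.3 = 0.6837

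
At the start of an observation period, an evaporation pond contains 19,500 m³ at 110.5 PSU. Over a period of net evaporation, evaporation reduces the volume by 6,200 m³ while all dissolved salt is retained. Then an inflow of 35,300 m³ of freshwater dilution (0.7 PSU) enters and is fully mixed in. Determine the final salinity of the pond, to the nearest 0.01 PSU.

After evaporation: salt = 19,500×110.5 = 2,154,750; volume = 19,500 − 6,200 = 13,300 m³
After mixing: salt = 2,154,750 + 35,300×0.7 = 2,179,460; volume = 13,300 + 35,300 = 48,600 m³
S = 2,179,460 / 48,600 = 44.8449 PSU

44.84 PSU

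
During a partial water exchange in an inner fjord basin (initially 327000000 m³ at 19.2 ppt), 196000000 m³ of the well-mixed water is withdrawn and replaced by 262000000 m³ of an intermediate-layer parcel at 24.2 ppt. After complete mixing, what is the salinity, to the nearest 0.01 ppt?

22.53 ppt

Remaining after removal: 131,000,000 m³ at 19.2 ppt (salt = 2,515,200,000)
After addition: salt = 2,515,200,000 + 262,000,000×24.2 = 8,855,600,000; volume = 393,000,000 m³
S = 8,855,600,000 / 393,000,000 = 22.5333 ppt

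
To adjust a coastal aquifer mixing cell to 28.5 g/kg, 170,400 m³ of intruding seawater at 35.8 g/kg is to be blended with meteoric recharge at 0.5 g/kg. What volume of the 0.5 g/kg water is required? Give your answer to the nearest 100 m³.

44400 m³

Salt balance: 170,400×35.8 + V×0.5 = (170,400+V)×28.5
6,100,320 + 0.5V = 4,856,400 + 28.5V
1,243,920 = 28V
V = 44,425.71 m³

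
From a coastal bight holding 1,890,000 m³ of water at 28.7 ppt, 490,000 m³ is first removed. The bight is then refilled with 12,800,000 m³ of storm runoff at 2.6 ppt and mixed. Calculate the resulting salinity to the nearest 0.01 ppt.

5.17 ppt

Remaining after removal: 1,400,000 m³ at 28.7 ppt (salt = 40,180,000)
After addition: salt = 40,180,000 + 12,800,000×2.6 = 73,460,000; volume = 14,200,000 m³
S = 73,460,000 / 14,200,000 = 5.1732 ppt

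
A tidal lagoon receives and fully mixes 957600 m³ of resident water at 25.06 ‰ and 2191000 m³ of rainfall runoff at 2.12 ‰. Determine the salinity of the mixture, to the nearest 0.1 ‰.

Mass of salt is conserved:
salt = 957,600×25.06 + 2,191,000×2.12 = 23,997,456 + 4,644,920 = 28,642,376
volume = 957,600 + 2,191,000 = 3,148,600 m³
S = 28,642,376 / 3,148,600 = 9.097 ‰

9.1 ‰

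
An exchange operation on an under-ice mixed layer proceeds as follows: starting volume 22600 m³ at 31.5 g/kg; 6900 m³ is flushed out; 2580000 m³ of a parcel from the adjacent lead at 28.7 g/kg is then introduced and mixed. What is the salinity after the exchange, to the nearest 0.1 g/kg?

Remaining after removal: 15,700 m³ at 31.5 g/kg (salt = 494,550)
After addition: salt = 494,550 + 2,580,000×28.7 = 74,540,550; volume = 2,595,700 m³
S = 74,540,550 / 2,595,700 = 28.7169 g/kg

28.7 g/kg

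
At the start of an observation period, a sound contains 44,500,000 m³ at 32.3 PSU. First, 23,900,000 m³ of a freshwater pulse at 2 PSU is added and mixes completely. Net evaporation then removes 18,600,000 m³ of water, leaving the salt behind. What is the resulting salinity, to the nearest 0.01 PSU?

29.82 PSU

After mixing: salt = 44,500,000×32.3 + 23,900,000×2 = 1,485,150,000; volume = 68,400,000 m³
After evaporation: salt unchanged = 1,485,150,000; volume = 68,400,000 − 18,600,000 = 49,800,000 m³
S = 1,485,150,000 / 49,800,000 = 29.8223 PSU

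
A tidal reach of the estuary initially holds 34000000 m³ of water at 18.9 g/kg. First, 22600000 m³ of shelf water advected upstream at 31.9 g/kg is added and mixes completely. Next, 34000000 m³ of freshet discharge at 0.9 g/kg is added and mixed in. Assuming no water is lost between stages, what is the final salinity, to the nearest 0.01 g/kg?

Weighted by volume,
Initial salt = 34,000,000×18.9 = 642,600,000
After stage 1: salt = 642,600,000 + 22,600,000×31.9 = 1,363,540,000; volume = 56,600,000 m³; S = 24.091 g/kg
After stage 2: salt = 1,363,540,000 + 34,000,000×0.9 = 1,394,140,000; volume = 90,600,000 m³
S = 1,394,140,000 / 90,600,000 = 15.3879 g/kg

15.39 g/kg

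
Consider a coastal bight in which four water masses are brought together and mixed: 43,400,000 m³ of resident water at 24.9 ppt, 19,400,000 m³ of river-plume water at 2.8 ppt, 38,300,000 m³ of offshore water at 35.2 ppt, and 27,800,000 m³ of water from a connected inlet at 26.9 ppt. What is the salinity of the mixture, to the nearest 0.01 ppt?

25.07 ppt

Salt balance:
salt = 43,400,000×24.9 + 19,400,000×2.8 + 38,300,000×35.2 + 27,800,000×26.9 = 1,080,660,000 + 54,320,000 + 1,348,160,000 + 747,820,000 = 3,230,960,000
volume = 43,400,000 + 19,400,000 + 38,300,000 + 27,800,000 = 128,900,000 m³
S = 3,230,960,000 / 128,900,000 = 25.0656 ppt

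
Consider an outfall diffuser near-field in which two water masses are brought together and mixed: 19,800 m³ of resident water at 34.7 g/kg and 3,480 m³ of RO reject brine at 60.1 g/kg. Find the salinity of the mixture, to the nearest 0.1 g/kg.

By conservation of dissolved salt,
salt = 19,800×34.7 + 3,480×60.1 = 687,060 + 209,148 = 896,208
volume = 19,800 + 3,480 = 23,280 m³
S = 896,208 / 23,280 = 38.497 g/kg

38.5 g/kg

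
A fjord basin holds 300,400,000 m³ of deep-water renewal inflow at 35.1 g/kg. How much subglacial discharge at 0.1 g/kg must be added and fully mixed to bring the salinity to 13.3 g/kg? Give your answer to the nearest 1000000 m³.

Salt balance: 300,400,000×35.1 + V×0.1 = (300,400,000+V)×13.3
10,544,040,000 + 0.1V = 3,995,320,000 + 13.3V
6,548,720,000 = 13.2V
V = 496,115,151.52 m³

496000000 m³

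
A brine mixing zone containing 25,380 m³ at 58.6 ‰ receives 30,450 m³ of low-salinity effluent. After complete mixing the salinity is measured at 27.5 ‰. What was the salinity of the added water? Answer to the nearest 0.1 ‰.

Salt balance: 25,380×58.6 + 30,450×S = 55,830×27.5
1,487,268 + 30,450·S = 1,535,325
S = (1,535,325 − 1,487,268) / 30,450 = 1.5782 ‰

1.6 ‰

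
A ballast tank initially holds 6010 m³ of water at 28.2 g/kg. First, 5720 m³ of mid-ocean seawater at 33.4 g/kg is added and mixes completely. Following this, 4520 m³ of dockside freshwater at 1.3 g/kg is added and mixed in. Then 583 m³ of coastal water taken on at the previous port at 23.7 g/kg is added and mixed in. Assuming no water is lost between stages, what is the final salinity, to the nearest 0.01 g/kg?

Salt balance:
Initial salt = 6,010×28.2 = 169,482
After stage 1: salt = 169,482 + 5,720×33.4 = 360,530; volume = 11,730 m³; S = 30.736 g/kg
After stage 2: salt = 360,530 + 4,520×1.3 = 366,406; volume = 16,250 m³; S = 22.548 g/kg
After stage 3: salt = 366,406 + 583×23.7 = 380,223.1; volume = 16,833 m³
S = 380,223.1 / 16,833 = 22.588 g/kg

22.59 g/kg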